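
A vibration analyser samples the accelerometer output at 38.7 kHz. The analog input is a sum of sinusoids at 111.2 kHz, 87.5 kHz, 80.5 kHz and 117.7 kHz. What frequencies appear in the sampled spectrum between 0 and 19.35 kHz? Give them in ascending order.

1.6 kHz, 3.1 kHz, 4.9 kHz, 10.1 kHz

fs/2 = 19.35 kHz.
111.2 kHz mod fs = 33.8 kHz.
33.8 kHz > fs/2 = 19.35 kHz, folds to fs − 33.8 kHz = 4.9 kHz.
87.5 kHz mod fs = 10.1 kHz.
10.1 kHz ≤ fs/2 = 19.35 kHz, appears at 10.1 kHz.
80.5 kHz mod fs = 3.1 kHz.
3.1 kHz ≤ fs/2 = 19.35 kHz, appears at 3.1 kHz.
117.7 kHz mod fs = 1.6 kHz.
1.6 kHz ≤ fs/2 = 19.35 kHz, appears at 1.6 kHz.
Distinct values: {1.6 kHz, 3.1 kHz, 4.9 kHz, 10.1 kHz}.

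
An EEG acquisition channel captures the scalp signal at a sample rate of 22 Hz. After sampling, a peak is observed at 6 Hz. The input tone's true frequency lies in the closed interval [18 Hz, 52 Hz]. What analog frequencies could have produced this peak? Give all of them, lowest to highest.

Frequencies that alias to 6 Hz are k·fs ± 6 Hz for integer k ≥ 0.
k=0: 6 Hz.
k=1: 16 Hz, 28 Hz.
k=2: 38 Hz, 50 Hz.
k=3: 60 Hz, 72 Hz.
Within [18 Hz, 52 Hz]: 28 Hz, 38 Hz, 50 Hz.

28 Hz, 38 Hz, 50 Hz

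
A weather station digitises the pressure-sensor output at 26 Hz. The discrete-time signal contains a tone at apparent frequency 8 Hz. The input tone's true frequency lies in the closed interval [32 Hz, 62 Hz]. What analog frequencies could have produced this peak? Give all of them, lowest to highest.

Frequencies that alias to 8 Hz are k·fs ± 8 Hz for integer k ≥ 0.
k=0: 8 Hz.
k=1: 18 Hz, 34 Hz.
k=2: 44 Hz, 60 Hz.
k=3: 70 Hz, 86 Hz.
Within [32 Hz, 62 Hz]: 34 Hz, 44 Hz, 60 Hz.

34 Hz, 44 Hz, 60 Hz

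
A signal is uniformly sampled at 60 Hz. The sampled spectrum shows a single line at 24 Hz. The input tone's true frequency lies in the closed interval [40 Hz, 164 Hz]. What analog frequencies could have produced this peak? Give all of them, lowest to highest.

Frequencies that alias to 24 Hz are k·fs ± 24 Hz for integer k ≥ 0.
k=0: 24 Hz.
k=1: 36 Hz, 84 Hz.
k=2: 96 Hz, 144 Hz.
k=3: 156 Hz, 204 Hz.
k=4: 216 Hz, 264 Hz.
Within [40 Hz, 164 Hz]: 84 Hz, 96 Hz, 144 Hz, 156 Hz.

84 Hz, 96 Hz, 144 Hz, 156 Hz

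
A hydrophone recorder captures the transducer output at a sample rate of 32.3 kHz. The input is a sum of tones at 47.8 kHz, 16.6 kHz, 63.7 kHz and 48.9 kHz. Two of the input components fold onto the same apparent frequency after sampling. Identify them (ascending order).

16.6 kHz, 48.9 kHz

fs/2 = 16.15 kHz.
47.8 kHz mod fs = 15.5 kHz.
15.5 kHz ≤ fs/2 = 16.15 kHz, appears at 15.5 kHz.
16.6 kHz > fs/2 = 16.15 kHz, folds to fs − 16.6 kHz = 15.7 kHz.
63.7 kHz mod fs = 31.4 kHz.
31.4 kHz > fs/2 = 16.15 kHz, folds to fs − 31.4 kHz = 0.9 kHz.
48.9 kHz mod fs = 16.6 kHz.
16.6 kHz > fs/2 = 16.15 kHz, folds to fs − 16.6 kHz = 15.7 kHz.
16.6 kHz and 48.9 kHz both map to 15.7 kHz.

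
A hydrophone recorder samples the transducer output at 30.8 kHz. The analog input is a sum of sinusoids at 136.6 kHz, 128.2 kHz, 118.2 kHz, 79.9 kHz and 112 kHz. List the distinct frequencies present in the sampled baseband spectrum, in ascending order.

fs/2 = 15.4 kHz.
136.6 kHz mod fs = 13.4 kHz.
13.4 kHz ≤ fs/2 = 15.4 kHz, appears at 13.4 kHz.
128.2 kHz mod fs = 5 kHz.
5 kHz ≤ fs/2 = 15.4 kHz, appears at 5 kHz.
118.2 kHz mod fs = 25.8 kHz.
25.8 kHz > fs/2 = 15.4 kHz, folds to fs − 25.8 kHz = 5 kHz.
79.9 kHz mod fs = 18.3 kHz.
18.3 kHz > fs/2 = 15.4 kHz, folds to fs − 18.3 kHz = 12.5 kHz.
112 kHz mod fs = 19.6 kHz.
19.6 kHz > fs/2 = 15.4 kHz, folds to fs − 19.6 kHz = 11.2 kHz.
Distinct values: {5 kHz, 11.2 kHz, 12.5 kHz, 13.4 kHz}.

5 kHz, 11.2 kHz, 12.5 kHz, 13.4 kHz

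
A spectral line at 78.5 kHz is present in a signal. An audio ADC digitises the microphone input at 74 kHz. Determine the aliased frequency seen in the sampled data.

4.5 kHz

78.5 kHz mod fs = 4.5 kHz.
4.5 kHz ≤ fs/2 = 37 kHz, appears at 4.5 kHz.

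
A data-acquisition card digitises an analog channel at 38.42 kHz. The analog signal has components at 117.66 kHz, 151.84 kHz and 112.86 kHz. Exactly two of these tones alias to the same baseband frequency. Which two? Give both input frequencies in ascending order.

112.86 kHz, 117.66 kHz

fs/2 = 19.21 kHz.
117.66 kHz mod fs = 2.4 kHz.
2.4 kHz ≤ fs/2 = 19.21 kHz, appears at 2.4 kHz.
151.84 kHz mod fs = 36.58 kHz.
36.58 kHz > fs/2 = 19.21 kHz, folds to fs − 36.58 kHz = 1.84 kHz.
112.86 kHz mod fs = 36.02 kHz.
36.02 kHz > fs/2 = 19.21 kHz, folds to fs − 36.02 kHz = 2.4 kHz.
112.86 kHz and 117.66 kHz both map to 2.4 kHz.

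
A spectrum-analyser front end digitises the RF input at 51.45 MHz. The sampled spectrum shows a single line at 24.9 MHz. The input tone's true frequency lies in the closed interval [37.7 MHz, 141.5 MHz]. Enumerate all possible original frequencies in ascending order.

Frequencies that alias to 24.9 MHz are k·fs ± 24.9 MHz for integer k ≥ 0.
k=0: 24.9 MHz.
k=1: 26.55 MHz, 76.35 MHz.
k=2: 78 MHz, 127.8 MHz.
k=3: 129.45 MHz, 179.25 MHz.
k=4: 180.9 MHz, 230.7 MHz.
Within [37.7 MHz, 141.5 MHz]: 76.35 MHz, 78 MHz, 127.8 MHz, 129.45 MHz.

76.35 MHz, 78 MHz, 127.8 MHz, 129.45 MHz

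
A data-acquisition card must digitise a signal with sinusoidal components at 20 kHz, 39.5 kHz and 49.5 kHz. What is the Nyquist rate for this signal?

99 kHz

Highest-frequency component: 49.5 kHz.
Nyquist rate = 2 × 49.5 kHz = 99 kHz.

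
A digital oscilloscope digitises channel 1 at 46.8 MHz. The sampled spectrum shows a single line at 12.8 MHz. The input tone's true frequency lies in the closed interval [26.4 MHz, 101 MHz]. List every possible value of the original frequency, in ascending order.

34 MHz, 59.6 MHz, 80.8 MHz

Frequencies that alias to 12.8 MHz are k·fs ± 12.8 MHz for integer k ≥ 0.
k=0: 12.8 MHz.
k=1: 34 MHz, 59.6 MHz.
k=2: 80.8 MHz, 106.4 MHz.
k=3: 127.6 MHz, 153.2 MHz.
Within [26.4 MHz, 101 MHz]: 34 MHz, 59.6 MHz, 80.8 MHz.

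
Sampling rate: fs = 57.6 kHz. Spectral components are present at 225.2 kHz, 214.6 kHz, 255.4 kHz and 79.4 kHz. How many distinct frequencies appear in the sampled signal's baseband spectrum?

fs/2 = 28.8 kHz.
225.2 kHz mod fs = 52.4 kHz.
52.4 kHz > fs/2 = 28.8 kHz, folds to fs − 52.4 kHz = 5.2 kHz.
214.6 kHz mod fs = 41.8 kHz.
41.8 kHz > fs/2 = 28.8 kHz, folds to fs − 41.8 kHz = 15.8 kHz.
255.4 kHz mod fs = 25 kHz.
25 kHz ≤ fs/2 = 28.8 kHz, appears at 25 kHz.
79.4 kHz mod fs = 21.8 kHz.
21.8 kHz ≤ fs/2 = 28.8 kHz, appears at 21.8 kHz.
Distinct values: {5.2 kHz, 15.8 kHz, 21.8 kHz, 25 kHz} → 4.

4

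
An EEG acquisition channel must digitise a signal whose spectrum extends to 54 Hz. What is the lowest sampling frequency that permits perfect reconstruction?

108 Hz

Nyquist rate = 2 × 54 Hz = 108 Hz.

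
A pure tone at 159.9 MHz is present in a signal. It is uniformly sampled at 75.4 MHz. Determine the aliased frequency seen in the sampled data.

9.1 MHz

159.9 MHz mod fs = 9.1 MHz.
9.1 MHz ≤ fs/2 = 37.7 MHz, appears at 9.1 MHz.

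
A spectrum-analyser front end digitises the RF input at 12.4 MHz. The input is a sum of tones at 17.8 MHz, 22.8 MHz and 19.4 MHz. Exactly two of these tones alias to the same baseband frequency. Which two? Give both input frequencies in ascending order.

fs/2 = 6.2 MHz.
17.8 MHz mod fs = 5.4 MHz.
5.4 MHz ≤ fs/2 = 6.2 MHz, appears at 5.4 MHz.
22.8 MHz mod fs = 10.4 MHz.
10.4 MHz > fs/2 = 6.2 MHz, folds to fs − 10.4 MHz = 2 MHz.
19.4 MHz mod fs = 7 MHz.
7 MHz > fs/2 = 6.2 MHz, folds to fs − 7 MHz = 5.4 MHz.
17.8 MHz and 19.4 MHz both map to 5.4 MHz.

17.8 MHz, 19.4 MHz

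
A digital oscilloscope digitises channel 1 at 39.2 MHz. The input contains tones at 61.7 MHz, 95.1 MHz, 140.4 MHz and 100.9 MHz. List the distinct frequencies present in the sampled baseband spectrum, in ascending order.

16.4 MHz, 16.7 MHz

fs/2 = 19.6 MHz.
61.7 MHz mod fs = 22.5 MHz.
22.5 MHz > fs/2 = 19.6 MHz, folds to fs − 22.5 MHz = 16.7 MHz.
95.1 MHz mod fs = 16.7 MHz.
16.7 MHz ≤ fs/2 = 19.6 MHz, appears at 16.7 MHz.
140.4 MHz mod fs = 22.8 MHz.
22.8 MHz > fs/2 = 19.6 MHz, folds to fs − 22.8 MHz = 16.4 MHz.
100.9 MHz mod fs = 22.5 MHz.
22.5 MHz > fs/2 = 19.6 MHz, folds to fs − 22.5 MHz = 16.7 MHz.
Distinct values: {16.4 MHz, 16.7 MHz}.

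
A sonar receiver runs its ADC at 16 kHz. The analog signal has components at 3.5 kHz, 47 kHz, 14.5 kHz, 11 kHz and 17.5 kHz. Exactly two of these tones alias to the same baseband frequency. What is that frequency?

fs/2 = 8 kHz.
3.5 kHz ≤ fs/2 = 8 kHz, passes unchanged.
47 kHz mod fs = 15 kHz.
15 kHz > fs/2 = 8 kHz, folds to fs − 15 kHz = 1 kHz.
14.5 kHz > fs/2 = 8 kHz, folds to fs − 14.5 kHz = 1.5 kHz.
11 kHz > fs/2 = 8 kHz, folds to fs − 11 kHz = 5 kHz.
17.5 kHz mod fs = 1.5 kHz.
1.5 kHz ≤ fs/2 = 8 kHz, appears at 1.5 kHz.
14.5 kHz and 17.5 kHz both map to 1.5 kHz.

1.5 kHz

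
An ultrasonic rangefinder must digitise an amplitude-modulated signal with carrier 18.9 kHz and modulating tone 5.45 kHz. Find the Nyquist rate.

48.7 kHz

AM sidebands sit at fc ± fm = 13.45 kHz and 24.35 kHz.
Highest-frequency component: 24.35 kHz.
Nyquist rate = 2 × 24.35 kHz = 48.7 kHz.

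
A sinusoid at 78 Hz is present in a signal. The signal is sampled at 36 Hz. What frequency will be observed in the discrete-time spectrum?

6 Hz

78 Hz mod fs = 6 Hz.
6 Hz ≤ fs/2 = 18 Hz, appears at 6 Hz.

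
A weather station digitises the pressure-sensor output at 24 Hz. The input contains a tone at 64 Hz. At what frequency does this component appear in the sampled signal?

64 Hz mod fs = 16 Hz.
16 Hz > fs/2 = 12 Hz, folds to fs − 16 Hz = 8 Hz.

8 Hz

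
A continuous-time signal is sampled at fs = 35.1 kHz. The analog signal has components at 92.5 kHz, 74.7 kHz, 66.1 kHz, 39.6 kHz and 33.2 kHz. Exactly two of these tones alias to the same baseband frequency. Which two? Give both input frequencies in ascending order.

39.6 kHz, 74.7 kHz

fs/2 = 17.55 kHz.
92.5 kHz mod fs = 22.3 kHz.
22.3 kHz > fs/2 = 17.55 kHz, folds to fs − 22.3 kHz = 12.8 kHz.
74.7 kHz mod fs = 4.5 kHz.
4.5 kHz ≤ fs/2 = 17.55 kHz, appears at 4.5 kHz.
66.1 kHz mod fs = 31 kHz.
31 kHz > fs/2 = 17.55 kHz, folds to fs − 31 kHz = 4.1 kHz.
39.6 kHz mod fs = 4.5 kHz.
4.5 kHz ≤ fs/2 = 17.55 kHz, appears at 4.5 kHz.
33.2 kHz > fs/2 = 17.55 kHz, folds to fs − 33.2 kHz = 1.9 kHz.
39.6 kHz and 74.7 kHz both map to 4.5 kHz.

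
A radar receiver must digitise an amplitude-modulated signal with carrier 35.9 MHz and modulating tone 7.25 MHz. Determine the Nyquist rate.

86.3 MHz

AM sidebands sit at fc ± fm = 28.65 MHz and 43.15 MHz.
Highest-frequency component: 43.15 MHz.
Nyquist rate = 2 × 43.15 MHz = 86.3 MHz.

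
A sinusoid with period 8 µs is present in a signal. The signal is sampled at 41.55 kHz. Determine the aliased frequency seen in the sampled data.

T = 8 µs → f = 1/T = 125 kHz.
125 kHz mod fs = 0.35 kHz.
0.35 kHz ≤ fs/2 = 20.775 kHz, appears at 0.35 kHz.

0.35 kHz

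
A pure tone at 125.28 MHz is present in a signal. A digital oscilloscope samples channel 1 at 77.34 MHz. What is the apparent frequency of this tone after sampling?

125.28 MHz mod fs = 47.94 MHz.
47.94 MHz > fs/2 = 38.67 MHz, folds to fs − 47.94 MHz = 29.4 MHz.

29.4 MHz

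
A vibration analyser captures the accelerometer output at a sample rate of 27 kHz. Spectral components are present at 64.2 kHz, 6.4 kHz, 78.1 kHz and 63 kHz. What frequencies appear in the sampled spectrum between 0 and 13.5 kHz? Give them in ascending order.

fs/2 = 13.5 kHz.
64.2 kHz mod fs = 10.2 kHz.
10.2 kHz ≤ fs/2 = 13.5 kHz, appears at 10.2 kHz.
6.4 kHz ≤ fs/2 = 13.5 kHz, passes unchanged.
78.1 kHz mod fs = 24.1 kHz.
24.1 kHz > fs/2 = 13.5 kHz, folds to fs − 24.1 kHz = 2.9 kHz.
63 kHz mod fs = 9 kHz.
9 kHz ≤ fs/2 = 13.5 kHz, appears at 9 kHz.
Distinct values: {2.9 kHz, 6.4 kHz, 9 kHz, 10.2 kHz}.

2.9 kHz, 6.4 kHz, 9 kHz, 10.2 kHz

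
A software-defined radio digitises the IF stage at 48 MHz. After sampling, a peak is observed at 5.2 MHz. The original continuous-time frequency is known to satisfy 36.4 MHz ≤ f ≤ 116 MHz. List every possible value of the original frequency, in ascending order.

42.8 MHz, 53.2 MHz, 90.8 MHz, 101.2 MHz

Frequencies that alias to 5.2 MHz are k·fs ± 5.2 MHz for integer k ≥ 0.
k=0: 5.2 MHz.
k=1: 42.8 MHz, 53.2 MHz.
k=2: 90.8 MHz, 101.2 MHz.
k=3: 138.8 MHz, 149.2 MHz.
Within [36.4 MHz, 116 MHz]: 42.8 MHz, 53.2 MHz, 90.8 MHz, 101.2 MHz.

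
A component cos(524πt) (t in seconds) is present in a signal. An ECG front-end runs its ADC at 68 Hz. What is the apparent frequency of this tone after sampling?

10 Hz

ω = 524π rad/s → f = ω/(2π) = 262 Hz.
262 Hz mod fs = 58 Hz.
58 Hz > fs/2 = 34 Hz, folds to fs − 58 Hz = 10 Hz.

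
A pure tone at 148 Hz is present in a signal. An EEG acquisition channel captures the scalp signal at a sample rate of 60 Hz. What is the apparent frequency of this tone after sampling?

28 Hz

148 Hz mod fs = 28 Hz.
28 Hz ≤ fs/2 = 30 Hz, appears at 28 Hz.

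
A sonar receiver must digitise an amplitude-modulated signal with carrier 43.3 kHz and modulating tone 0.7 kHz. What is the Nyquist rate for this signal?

88 kHz

AM sidebands sit at fc ± fm = 42.6 kHz and 44 kHz.
Highest-frequency component: 44 kHz.
Nyquist rate = 2 × 44 kHz = 88 kHz.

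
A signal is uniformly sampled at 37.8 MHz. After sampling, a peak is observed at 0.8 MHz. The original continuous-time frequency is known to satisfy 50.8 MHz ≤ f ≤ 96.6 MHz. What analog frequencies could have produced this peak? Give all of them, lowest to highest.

Frequencies that alias to 0.8 MHz are k·fs ± 0.8 MHz for integer k ≥ 0.
k=0: 0.8 MHz.
k=1: 37 MHz, 38.6 MHz.
k=2: 74.8 MHz, 76.4 MHz.
k=3: 112.6 MHz, 114.2 MHz.
Within [50.8 MHz, 96.6 MHz]: 74.8 MHz, 76.4 MHz.

74.8 MHz, 76.4 MHz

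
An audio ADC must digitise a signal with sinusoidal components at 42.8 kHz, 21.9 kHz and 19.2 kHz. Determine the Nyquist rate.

85.6 kHz

Highest-frequency component: 42.8 kHz.
Nyquist rate = 2 × 42.8 kHz = 85.6 kHz.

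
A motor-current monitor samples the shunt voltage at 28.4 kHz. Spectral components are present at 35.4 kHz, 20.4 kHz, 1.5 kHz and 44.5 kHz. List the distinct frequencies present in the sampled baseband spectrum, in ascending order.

1.5 kHz, 7 kHz, 8 kHz, 12.3 kHz

fs/2 = 14.2 kHz.
35.4 kHz mod fs = 7 kHz.
7 kHz ≤ fs/2 = 14.2 kHz, appears at 7 kHz.
20.4 kHz > fs/2 = 14.2 kHz, folds to fs − 20.4 kHz = 8 kHz.
1.5 kHz ≤ fs/2 = 14.2 kHz, passes unchanged.
44.5 kHz mod fs = 16.1 kHz.
16.1 kHz > fs/2 = 14.2 kHz, folds to fs − 16.1 kHz = 12.3 kHz.
Distinct values: {1.5 kHz, 7 kHz, 8 kHz, 12.3 kHz}.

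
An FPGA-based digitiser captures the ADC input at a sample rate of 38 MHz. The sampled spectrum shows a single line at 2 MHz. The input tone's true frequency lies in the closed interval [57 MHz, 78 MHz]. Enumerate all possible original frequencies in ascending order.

74 MHz, 78 MHz

Frequencies that alias to 2 MHz are k·fs ± 2 MHz for integer k ≥ 0.
k=0: 2 MHz.
k=1: 36 MHz, 40 MHz.
k=2: 74 MHz, 78 MHz.
k=3: 112 MHz, 116 MHz.
Within [57 MHz, 78 MHz]: 74 MHz, 78 MHz.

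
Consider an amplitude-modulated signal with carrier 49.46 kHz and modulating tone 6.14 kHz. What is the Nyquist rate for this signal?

AM sidebands sit at fc ± fm = 43.32 kHz and 55.6 kHz.
Highest-frequency component: 55.6 kHz.
Nyquist rate = 2 × 55.6 kHz = 111.2 kHz.

111.2 kHz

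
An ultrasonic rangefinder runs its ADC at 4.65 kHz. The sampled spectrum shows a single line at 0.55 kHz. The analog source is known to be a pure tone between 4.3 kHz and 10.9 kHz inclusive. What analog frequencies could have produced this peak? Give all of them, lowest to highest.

5.2 kHz, 8.75 kHz, 9.85 kHz

Frequencies that alias to 0.55 kHz are k·fs ± 0.55 kHz for integer k ≥ 0.
k=0: 0.55 kHz.
k=1: 4.1 kHz, 5.2 kHz.
k=2: 8.75 kHz, 9.85 kHz.
k=3: 13.4 kHz, 14.5 kHz.
Within [4.3 kHz, 10.9 kHz]: 5.2 kHz, 8.75 kHz, 9.85 kHz.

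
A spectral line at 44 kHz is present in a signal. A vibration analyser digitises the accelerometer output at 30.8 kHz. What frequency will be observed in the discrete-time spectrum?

13.2 kHz

44 kHz mod fs = 13.2 kHz.
13.2 kHz ≤ fs/2 = 15.4 kHz, appears at 13.2 kHz.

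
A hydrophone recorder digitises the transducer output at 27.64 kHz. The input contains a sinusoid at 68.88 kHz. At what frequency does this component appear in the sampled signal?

13.6 kHz

68.88 kHz mod fs = 13.6 kHz.
13.6 kHz ≤ fs/2 = 13.82 kHz, appears at 13.6 kHz.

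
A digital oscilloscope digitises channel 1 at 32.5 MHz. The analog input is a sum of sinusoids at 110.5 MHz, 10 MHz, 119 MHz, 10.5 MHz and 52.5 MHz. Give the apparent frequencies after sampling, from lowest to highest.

fs/2 = 16.25 MHz.
110.5 MHz mod fs = 13 MHz.
13 MHz ≤ fs/2 = 16.25 MHz, appears at 13 MHz.
10 MHz ≤ fs/2 = 16.25 MHz, passes unchanged.
119 MHz mod fs = 21.5 MHz.
21.5 MHz > fs/2 = 16.25 MHz, folds to fs − 21.5 MHz = 11 MHz.
10.5 MHz ≤ fs/2 = 16.25 MHz, passes unchanged.
52.5 MHz mod fs = 20 MHz.
20 MHz > fs/2 = 16.25 MHz, folds to fs − 20 MHz = 12.5 MHz.
Distinct values: {10 MHz, 10.5 MHz, 11 MHz, 12.5 MHz, 13 MHz}.

10 MHz, 10.5 MHz, 11 MHz, 12.5 MHz, 13 MHz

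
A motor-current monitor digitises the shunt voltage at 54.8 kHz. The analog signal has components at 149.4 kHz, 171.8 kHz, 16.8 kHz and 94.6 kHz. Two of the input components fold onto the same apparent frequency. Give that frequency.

fs/2 = 27.4 kHz.
149.4 kHz mod fs = 39.8 kHz.
39.8 kHz > fs/2 = 27.4 kHz, folds to fs − 39.8 kHz = 15 kHz.
171.8 kHz mod fs = 7.4 kHz.
7.4 kHz ≤ fs/2 = 27.4 kHz, appears at 7.4 kHz.
16.8 kHz ≤ fs/2 = 27.4 kHz, passes unchanged.
94.6 kHz mod fs = 39.8 kHz.
39.8 kHz > fs/2 = 27.4 kHz, folds to fs − 39.8 kHz = 15 kHz.
94.6 kHz and 149.4 kHz both map to 15 kHz.

15 kHz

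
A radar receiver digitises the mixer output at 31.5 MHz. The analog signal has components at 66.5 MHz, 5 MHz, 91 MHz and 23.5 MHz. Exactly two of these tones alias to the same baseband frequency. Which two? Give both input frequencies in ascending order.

fs/2 = 15.75 MHz.
66.5 MHz mod fs = 3.5 MHz.
3.5 MHz ≤ fs/2 = 15.75 MHz, appears at 3.5 MHz.
5 MHz ≤ fs/2 = 15.75 MHz, passes unchanged.
91 MHz mod fs = 28 MHz.
28 MHz > fs/2 = 15.75 MHz, folds to fs − 28 MHz = 3.5 MHz.
23.5 MHz > fs/2 = 15.75 MHz, folds to fs − 23.5 MHz = 8 MHz.
66.5 MHz and 91 MHz both map to 3.5 MHz.

66.5 MHz, 91 MHz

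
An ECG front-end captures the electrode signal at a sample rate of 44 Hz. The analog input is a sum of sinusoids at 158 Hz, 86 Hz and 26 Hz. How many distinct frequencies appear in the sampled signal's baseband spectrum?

2

fs/2 = 22 Hz.
158 Hz mod fs = 26 Hz.
26 Hz > fs/2 = 22 Hz, folds to fs − 26 Hz = 18 Hz.
86 Hz mod fs = 42 Hz.
42 Hz > fs/2 = 22 Hz, folds to fs − 42 Hz = 2 Hz.
26 Hz > fs/2 = 22 Hz, folds to fs − 26 Hz = 18 Hz.
Distinct values: {2 Hz, 18 Hz} → 2.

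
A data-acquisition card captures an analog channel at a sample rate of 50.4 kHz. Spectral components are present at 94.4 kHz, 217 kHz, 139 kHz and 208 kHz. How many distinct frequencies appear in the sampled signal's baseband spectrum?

fs/2 = 25.2 kHz.
94.4 kHz mod fs = 44 kHz.
44 kHz > fs/2 = 25.2 kHz, folds to fs − 44 kHz = 6.4 kHz.
217 kHz mod fs = 15.4 kHz.
15.4 kHz ≤ fs/2 = 25.2 kHz, appears at 15.4 kHz.
139 kHz mod fs = 38.2 kHz.
38.2 kHz > fs/2 = 25.2 kHz, folds to fs − 38.2 kHz = 12.2 kHz.
208 kHz mod fs = 6.4 kHz.
6.4 kHz ≤ fs/2 = 25.2 kHz, appears at 6.4 kHz.
Distinct values: {6.4 kHz, 12.2 kHz, 15.4 kHz} → 3.

3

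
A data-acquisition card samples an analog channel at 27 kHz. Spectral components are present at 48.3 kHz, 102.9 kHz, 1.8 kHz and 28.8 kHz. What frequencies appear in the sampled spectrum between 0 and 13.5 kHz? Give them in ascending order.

fs/2 = 13.5 kHz.
48.3 kHz mod fs = 21.3 kHz.
21.3 kHz > fs/2 = 13.5 kHz, folds to fs − 21.3 kHz = 5.7 kHz.
102.9 kHz mod fs = 21.9 kHz.
21.9 kHz > fs/2 = 13.5 kHz, folds to fs − 21.9 kHz = 5.1 kHz.
1.8 kHz ≤ fs/2 = 13.5 kHz, passes unchanged.
28.8 kHz mod fs = 1.8 kHz.
1.8 kHz ≤ fs/2 = 13.5 kHz, appears at 1.8 kHz.
Distinct values: {1.8 kHz, 5.1 kHz, 5.7 kHz}.

1.8 kHz, 5.1 kHz, 5.7 kHz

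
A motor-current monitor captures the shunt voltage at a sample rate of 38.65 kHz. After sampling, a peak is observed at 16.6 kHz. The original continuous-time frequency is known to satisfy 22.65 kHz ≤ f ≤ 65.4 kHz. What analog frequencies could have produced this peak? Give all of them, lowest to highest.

Frequencies that alias to 16.6 kHz are k·fs ± 16.6 kHz for integer k ≥ 0.
k=0: 16.6 kHz.
k=1: 22.05 kHz, 55.25 kHz.
k=2: 60.7 kHz, 93.9 kHz.
k=3: 99.35 kHz, 132.55 kHz.
Within [22.65 kHz, 65.4 kHz]: 55.25 kHz, 60.7 kHz.

55.25 kHz, 60.7 kHz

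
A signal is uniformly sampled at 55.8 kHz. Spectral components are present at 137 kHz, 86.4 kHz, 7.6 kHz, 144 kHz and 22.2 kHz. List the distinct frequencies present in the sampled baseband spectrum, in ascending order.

7.6 kHz, 22.2 kHz, 23.4 kHz, 25.2 kHz, 25.4 kHz

fs/2 = 27.9 kHz.
137 kHz mod fs = 25.4 kHz.
25.4 kHz ≤ fs/2 = 27.9 kHz, appears at 25.4 kHz.
86.4 kHz mod fs = 30.6 kHz.
30.6 kHz > fs/2 = 27.9 kHz, folds to fs − 30.6 kHz = 25.2 kHz.
7.6 kHz ≤ fs/2 = 27.9 kHz, passes unchanged.
144 kHz mod fs = 32.4 kHz.
32.4 kHz > fs/2 = 27.9 kHz, folds to fs − 32.4 kHz = 23.4 kHz.
22.2 kHz ≤ fs/2 = 27.9 kHz, passes unchanged.
Distinct values: {7.6 kHz, 22.2 kHz, 23.4 kHz, 25.2 kHz, 25.4 kHz}.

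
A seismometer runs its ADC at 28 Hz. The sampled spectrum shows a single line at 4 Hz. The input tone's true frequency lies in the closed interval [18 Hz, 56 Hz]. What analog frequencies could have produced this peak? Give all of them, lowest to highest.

24 Hz, 32 Hz, 52 Hz

Frequencies that alias to 4 Hz are k·fs ± 4 Hz for integer k ≥ 0.
k=0: 4 Hz.
k=1: 24 Hz, 32 Hz.
k=2: 52 Hz, 60 Hz.
k=3: 80 Hz, 88 Hz.
Within [18 Hz, 56 Hz]: 24 Hz, 32 Hz, 52 Hz.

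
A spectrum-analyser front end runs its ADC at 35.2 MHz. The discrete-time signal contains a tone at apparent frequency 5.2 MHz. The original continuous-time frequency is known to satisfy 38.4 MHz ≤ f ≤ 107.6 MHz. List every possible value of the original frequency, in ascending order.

40.4 MHz, 65.2 MHz, 75.6 MHz, 100.4 MHz

Frequencies that alias to 5.2 MHz are k·fs ± 5.2 MHz for integer k ≥ 0.
k=0: 5.2 MHz.
k=1: 30 MHz, 40.4 MHz.
k=2: 65.2 MHz, 75.6 MHz.
k=3: 100.4 MHz, 110.8 MHz.
k=4: 135.6 MHz, 146 MHz.
Within [38.4 MHz, 107.6 MHz]: 40.4 MHz, 65.2 MHz, 75.6 MHz, 100.4 MHz.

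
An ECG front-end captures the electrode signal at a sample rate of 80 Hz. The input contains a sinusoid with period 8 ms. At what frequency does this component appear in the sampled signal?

35 Hz

T = 8 ms → f = 1/T = 125 Hz.
125 Hz mod fs = 45 Hz.
45 Hz > fs/2 = 40 Hz, folds to fs − 45 Hz = 35 Hz.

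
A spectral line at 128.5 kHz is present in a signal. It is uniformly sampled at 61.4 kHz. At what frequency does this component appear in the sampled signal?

5.7 kHz

128.5 kHz mod fs = 5.7 kHz.
5.7 kHz ≤ fs/2 = 30.7 kHz, appears at 5.7 kHz.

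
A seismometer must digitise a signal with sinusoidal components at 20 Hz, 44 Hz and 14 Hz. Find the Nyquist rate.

88 Hz

Highest-frequency component: 44 Hz.
Nyquist rate = 2 × 44 Hz = 88 Hz.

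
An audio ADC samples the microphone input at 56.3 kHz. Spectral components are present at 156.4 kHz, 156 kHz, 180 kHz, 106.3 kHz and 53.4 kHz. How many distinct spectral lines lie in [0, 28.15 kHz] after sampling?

5

fs/2 = 28.15 kHz.
156.4 kHz mod fs = 43.8 kHz.
43.8 kHz > fs/2 = 28.15 kHz, folds to fs − 43.8 kHz = 12.5 kHz.
156 kHz mod fs = 43.4 kHz.
43.4 kHz > fs/2 = 28.15 kHz, folds to fs − 43.4 kHz = 12.9 kHz.
180 kHz mod fs = 11.1 kHz.
11.1 kHz ≤ fs/2 = 28.15 kHz, appears at 11.1 kHz.
106.3 kHz mod fs = 50 kHz.
50 kHz > fs/2 = 28.15 kHz, folds to fs − 50 kHz = 6.3 kHz.
53.4 kHz > fs/2 = 28.15 kHz, folds to fs − 53.4 kHz = 2.9 kHz.
Distinct values: {2.9 kHz, 6.3 kHz, 11.1 kHz, 12.5 kHz, 12.9 kHz} → 5.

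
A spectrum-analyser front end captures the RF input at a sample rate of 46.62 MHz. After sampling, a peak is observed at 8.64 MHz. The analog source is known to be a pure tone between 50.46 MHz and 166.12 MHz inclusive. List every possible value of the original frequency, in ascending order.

Frequencies that alias to 8.64 MHz are k·fs ± 8.64 MHz for integer k ≥ 0.
k=0: 8.64 MHz.
k=1: 37.98 MHz, 55.26 MHz.
k=2: 84.6 MHz, 101.88 MHz.
k=3: 131.22 MHz, 148.5 MHz.
k=4: 177.84 MHz, 195.12 MHz.
Within [50.46 MHz, 166.12 MHz]: 55.26 MHz, 84.6 MHz, 101.88 MHz, 131.22 MHz, 148.5 MHz.

55.26 MHz, 84.6 MHz, 101.88 MHz, 131.22 MHz, 148.5 MHz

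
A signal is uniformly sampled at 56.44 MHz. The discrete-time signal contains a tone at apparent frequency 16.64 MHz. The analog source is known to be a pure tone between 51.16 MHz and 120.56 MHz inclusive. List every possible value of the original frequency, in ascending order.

73.08 MHz, 96.24 MHz

Frequencies that alias to 16.64 MHz are k·fs ± 16.64 MHz for integer k ≥ 0.
k=0: 16.64 MHz.
k=1: 39.8 MHz, 73.08 MHz.
k=2: 96.24 MHz, 129.52 MHz.
k=3: 152.68 MHz, 185.96 MHz.
Within [51.16 MHz, 120.56 MHz]: 73.08 MHz, 96.24 MHz.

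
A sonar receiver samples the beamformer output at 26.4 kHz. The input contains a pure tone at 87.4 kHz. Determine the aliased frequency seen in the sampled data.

8.2 kHz

87.4 kHz mod fs = 8.2 kHz.
8.2 kHz ≤ fs/2 = 13.2 kHz, appears at 8.2 kHz.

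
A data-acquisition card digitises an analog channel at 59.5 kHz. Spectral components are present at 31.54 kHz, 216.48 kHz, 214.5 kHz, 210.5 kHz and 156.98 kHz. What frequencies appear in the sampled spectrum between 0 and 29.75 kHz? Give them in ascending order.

fs/2 = 29.75 kHz.
31.54 kHz > fs/2 = 29.75 kHz, folds to fs − 31.54 kHz = 27.96 kHz.
216.48 kHz mod fs = 37.98 kHz.
37.98 kHz > fs/2 = 29.75 kHz, folds to fs − 37.98 kHz = 21.52 kHz.
214.5 kHz mod fs = 36 kHz.
36 kHz > fs/2 = 29.75 kHz, folds to fs − 36 kHz = 23.5 kHz.
210.5 kHz mod fs = 32 kHz.
32 kHz > fs/2 = 29.75 kHz, folds to fs − 32 kHz = 27.5 kHz.
156.98 kHz mod fs = 37.98 kHz.
37.98 kHz > fs/2 = 29.75 kHz, folds to fs − 37.98 kHz = 21.52 kHz.
Distinct values: {21.52 kHz, 23.5 kHz, 27.5 kHz, 27.96 kHz}.

21.52 kHz, 23.5 kHz, 27.5 kHz, 27.96 kHz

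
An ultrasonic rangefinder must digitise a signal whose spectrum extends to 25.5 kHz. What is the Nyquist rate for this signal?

51 kHz

Nyquist rate = 2 × 25.5 kHz = 51 kHz.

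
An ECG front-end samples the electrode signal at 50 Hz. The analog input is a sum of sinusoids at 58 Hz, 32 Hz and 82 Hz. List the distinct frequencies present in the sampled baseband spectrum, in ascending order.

8 Hz, 18 Hz

fs/2 = 25 Hz.
58 Hz mod fs = 8 Hz.
8 Hz ≤ fs/2 = 25 Hz, appears at 8 Hz.
32 Hz > fs/2 = 25 Hz, folds to fs − 32 Hz = 18 Hz.
82 Hz mod fs = 32 Hz.
32 Hz > fs/2 = 25 Hz, folds to fs − 32 Hz = 18 Hz.
Distinct values: {8 Hz, 18 Hz}.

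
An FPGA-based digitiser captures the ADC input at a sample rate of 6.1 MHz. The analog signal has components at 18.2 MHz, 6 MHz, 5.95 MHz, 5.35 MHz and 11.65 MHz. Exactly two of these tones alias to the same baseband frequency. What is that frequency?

fs/2 = 3.05 MHz.
18.2 MHz mod fs = 6 MHz.
6 MHz > fs/2 = 3.05 MHz, folds to fs − 6 MHz = 0.1 MHz.
6 MHz > fs/2 = 3.05 MHz, folds to fs − 6 MHz = 0.1 MHz.
5.95 MHz > fs/2 = 3.05 MHz, folds to fs − 5.95 MHz = 0.15 MHz.
5.35 MHz > fs/2 = 3.05 MHz, folds to fs − 5.35 MHz = 0.75 MHz.
11.65 MHz mod fs = 5.55 MHz.
5.55 MHz > fs/2 = 3.05 MHz, folds to fs − 5.55 MHz = 0.55 MHz.
6 MHz and 18.2 MHz both map to 0.1 MHz.

0.1 MHz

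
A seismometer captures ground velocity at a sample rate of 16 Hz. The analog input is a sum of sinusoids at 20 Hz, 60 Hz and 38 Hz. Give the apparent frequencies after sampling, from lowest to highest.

fs/2 = 8 Hz.
20 Hz mod fs = 4 Hz.
4 Hz ≤ fs/2 = 8 Hz, appears at 4 Hz.
60 Hz mod fs = 12 Hz.
12 Hz > fs/2 = 8 Hz, folds to fs − 12 Hz = 4 Hz.
38 Hz mod fs = 6 Hz.
6 Hz ≤ fs/2 = 8 Hz, appears at 6 Hz.
Distinct values: {4 Hz, 6 Hz}.

4 Hz, 6 Hz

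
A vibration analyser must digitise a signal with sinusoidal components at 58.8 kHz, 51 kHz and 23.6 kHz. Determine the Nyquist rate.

117.6 kHz

Highest-frequency component: 58.8 kHz.
Nyquist rate = 2 × 58.8 kHz = 117.6 kHz.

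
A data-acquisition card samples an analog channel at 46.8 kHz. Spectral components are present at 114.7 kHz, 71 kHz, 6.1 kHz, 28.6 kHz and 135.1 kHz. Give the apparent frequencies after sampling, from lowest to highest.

fs/2 = 23.4 kHz.
114.7 kHz mod fs = 21.1 kHz.
21.1 kHz ≤ fs/2 = 23.4 kHz, appears at 21.1 kHz.
71 kHz mod fs = 24.2 kHz.
24.2 kHz > fs/2 = 23.4 kHz, folds to fs − 24.2 kHz = 22.6 kHz.
6.1 kHz ≤ fs/2 = 23.4 kHz, passes unchanged.
28.6 kHz > fs/2 = 23.4 kHz, folds to fs − 28.6 kHz = 18.2 kHz.
135.1 kHz mod fs = 41.5 kHz.
41.5 kHz > fs/2 = 23.4 kHz, folds to fs − 41.5 kHz = 5.3 kHz.
Distinct values: {5.3 kHz, 6.1 kHz, 18.2 kHz, 21.1 kHz, 22.6 kHz}.

5.3 kHz, 6.1 kHz, 18.2 kHz, 21.1 kHz, 22.6 kHz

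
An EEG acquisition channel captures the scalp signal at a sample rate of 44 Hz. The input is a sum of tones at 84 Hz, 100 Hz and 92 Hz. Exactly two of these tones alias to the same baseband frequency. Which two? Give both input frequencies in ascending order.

84 Hz, 92 Hz

fs/2 = 22 Hz.
84 Hz mod fs = 40 Hz.
40 Hz > fs/2 = 22 Hz, folds to fs − 40 Hz = 4 Hz.
100 Hz mod fs = 12 Hz.
12 Hz ≤ fs/2 = 22 Hz, appears at 12 Hz.
92 Hz mod fs = 4 Hz.
4 Hz ≤ fs/2 = 22 Hz, appears at 4 Hz.
84 Hz and 92 Hz both map to 4 Hz.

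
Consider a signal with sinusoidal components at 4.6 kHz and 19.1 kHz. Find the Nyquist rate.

Highest-frequency component: 19.1 kHz.
Nyquist rate = 2 × 19.1 kHz = 38.2 kHz.

38.2 kHz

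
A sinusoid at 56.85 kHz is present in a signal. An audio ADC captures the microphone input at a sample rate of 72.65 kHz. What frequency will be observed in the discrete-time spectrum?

56.85 kHz > fs/2 = 36.325 kHz, folds to fs − 56.85 kHz = 15.8 kHz.

15.8 kHz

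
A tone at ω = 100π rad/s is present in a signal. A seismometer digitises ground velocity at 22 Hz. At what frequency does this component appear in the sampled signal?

6 Hz

ω = 100π rad/s → f = ω/(2π) = 50 Hz.
50 Hz mod fs = 6 Hz.
6 Hz ≤ fs/2 = 11 Hz, appears at 6 Hz.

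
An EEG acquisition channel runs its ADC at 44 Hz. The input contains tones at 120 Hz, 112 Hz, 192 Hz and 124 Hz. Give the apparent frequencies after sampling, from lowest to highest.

fs/2 = 22 Hz.
120 Hz mod fs = 32 Hz.
32 Hz > fs/2 = 22 Hz, folds to fs − 32 Hz = 12 Hz.
112 Hz mod fs = 24 Hz.
24 Hz > fs/2 = 22 Hz, folds to fs − 24 Hz = 20 Hz.
192 Hz mod fs = 16 Hz.
16 Hz ≤ fs/2 = 22 Hz, appears at 16 Hz.
124 Hz mod fs = 36 Hz.
36 Hz > fs/2 = 22 Hz, folds to fs − 36 Hz = 8 Hz.
Distinct values: {8 Hz, 12 Hz, 16 Hz, 20 Hz}.

8 Hz, 12 Hz, 16 Hz, 20 Hz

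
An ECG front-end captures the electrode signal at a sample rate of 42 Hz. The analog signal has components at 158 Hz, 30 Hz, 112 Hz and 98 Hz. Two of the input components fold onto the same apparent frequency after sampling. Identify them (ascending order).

fs/2 = 21 Hz.
158 Hz mod fs = 32 Hz.
32 Hz > fs/2 = 21 Hz, folds to fs − 32 Hz = 10 Hz.
30 Hz > fs/2 = 21 Hz, folds to fs − 30 Hz = 12 Hz.
112 Hz mod fs = 28 Hz.
28 Hz > fs/2 = 21 Hz, folds to fs − 28 Hz = 14 Hz.
98 Hz mod fs = 14 Hz.
14 Hz ≤ fs/2 = 21 Hz, appears at 14 Hz.
98 Hz and 112 Hz both map to 14 Hz.

98 Hz, 112 Hz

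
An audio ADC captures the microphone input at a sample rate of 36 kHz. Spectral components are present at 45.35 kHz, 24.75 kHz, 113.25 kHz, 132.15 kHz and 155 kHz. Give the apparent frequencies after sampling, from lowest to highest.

5.25 kHz, 9.35 kHz, 11 kHz, 11.25 kHz, 11.85 kHz

fs/2 = 18 kHz.
45.35 kHz mod fs = 9.35 kHz.
9.35 kHz ≤ fs/2 = 18 kHz, appears at 9.35 kHz.
24.75 kHz > fs/2 = 18 kHz, folds to fs − 24.75 kHz = 11.25 kHz.
113.25 kHz mod fs = 5.25 kHz.
5.25 kHz ≤ fs/2 = 18 kHz, appears at 5.25 kHz.
132.15 kHz mod fs = 24.15 kHz.
24.15 kHz > fs/2 = 18 kHz, folds to fs − 24.15 kHz = 11.85 kHz.
155 kHz mod fs = 11 kHz.
11 kHz ≤ fs/2 = 18 kHz, appears at 11 kHz.
Distinct values: {5.25 kHz, 9.35 kHz, 11 kHz, 11.25 kHz, 11.85 kHz}.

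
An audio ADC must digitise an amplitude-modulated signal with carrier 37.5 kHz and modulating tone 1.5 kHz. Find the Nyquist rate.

AM sidebands sit at fc ± fm = 36 kHz and 39 kHz.
Highest-frequency component: 39 kHz.
Nyquist rate = 2 × 39 kHz = 78 kHz.

78 kHz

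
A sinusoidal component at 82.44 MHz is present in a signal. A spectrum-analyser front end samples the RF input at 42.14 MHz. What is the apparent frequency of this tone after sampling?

1.84 MHz

82.44 MHz mod fs = 40.3 MHz.
40.3 MHz > fs/2 = 21.07 MHz, folds to fs − 40.3 MHz = 1.84 MHz.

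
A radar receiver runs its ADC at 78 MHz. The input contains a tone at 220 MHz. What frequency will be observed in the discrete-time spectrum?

14 MHz

220 MHz mod fs = 64 MHz.
64 MHz > fs/2 = 39 MHz, folds to fs − 64 MHz = 14 MHz.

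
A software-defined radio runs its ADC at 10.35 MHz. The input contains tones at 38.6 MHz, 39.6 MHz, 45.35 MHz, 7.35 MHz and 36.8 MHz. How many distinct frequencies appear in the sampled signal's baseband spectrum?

fs/2 = 5.175 MHz.
38.6 MHz mod fs = 7.55 MHz.
7.55 MHz > fs/2 = 5.175 MHz, folds to fs − 7.55 MHz = 2.8 MHz.
39.6 MHz mod fs = 8.55 MHz.
8.55 MHz > fs/2 = 5.175 MHz, folds to fs − 8.55 MHz = 1.8 MHz.
45.35 MHz mod fs = 3.95 MHz.
3.95 MHz ≤ fs/2 = 5.175 MHz, appears at 3.95 MHz.
7.35 MHz > fs/2 = 5.175 MHz, folds to fs − 7.35 MHz = 3 MHz.
36.8 MHz mod fs = 5.75 MHz.
5.75 MHz > fs/2 = 5.175 MHz, folds to fs − 5.75 MHz = 4.6 MHz.
Distinct values: {1.8 MHz, 2.8 MHz, 3 MHz, 3.95 MHz, 4.6 MHz} → 5.

5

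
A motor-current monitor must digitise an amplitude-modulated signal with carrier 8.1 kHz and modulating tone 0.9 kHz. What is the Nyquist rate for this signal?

AM sidebands sit at fc ± fm = 7.2 kHz and 9 kHz.
Highest-frequency component: 9 kHz.
Nyquist rate = 2 × 9 kHz = 18 kHz.

18 kHz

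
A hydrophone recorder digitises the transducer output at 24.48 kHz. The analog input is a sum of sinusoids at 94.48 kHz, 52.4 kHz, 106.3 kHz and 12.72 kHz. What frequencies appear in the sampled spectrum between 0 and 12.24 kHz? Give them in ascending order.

3.44 kHz, 8.38 kHz, 11.76 kHz

fs/2 = 12.24 kHz.
94.48 kHz mod fs = 21.04 kHz.
21.04 kHz > fs/2 = 12.24 kHz, folds to fs − 21.04 kHz = 3.44 kHz.
52.4 kHz mod fs = 3.44 kHz.
3.44 kHz ≤ fs/2 = 12.24 kHz, appears at 3.44 kHz.
106.3 kHz mod fs = 8.38 kHz.
8.38 kHz ≤ fs/2 = 12.24 kHz, appears at 8.38 kHz.
12.72 kHz > fs/2 = 12.24 kHz, folds to fs − 12.72 kHz = 11.76 kHz.
Distinct values: {3.44 kHz, 8.38 kHz, 11.76 kHz}.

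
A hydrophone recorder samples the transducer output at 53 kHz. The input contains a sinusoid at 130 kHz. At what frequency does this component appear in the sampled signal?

130 kHz mod fs = 24 kHz.
24 kHz ≤ fs/2 = 26.5 kHz, appears at 24 kHz.

24 kHz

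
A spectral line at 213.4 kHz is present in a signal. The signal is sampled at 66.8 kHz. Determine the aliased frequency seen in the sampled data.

213.4 kHz mod fs = 13 kHz.
13 kHz ≤ fs/2 = 33.4 kHz, appears at 13 kHz.

13 kHz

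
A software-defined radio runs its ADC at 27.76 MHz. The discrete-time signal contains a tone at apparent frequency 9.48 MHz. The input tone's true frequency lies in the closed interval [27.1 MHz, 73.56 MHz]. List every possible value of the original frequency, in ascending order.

Frequencies that alias to 9.48 MHz are k·fs ± 9.48 MHz for integer k ≥ 0.
k=0: 9.48 MHz.
k=1: 18.28 MHz, 37.24 MHz.
k=2: 46.04 MHz, 65 MHz.
k=3: 73.8 MHz, 92.76 MHz.
Within [27.1 MHz, 73.56 MHz]: 37.24 MHz, 46.04 MHz, 65 MHz.

37.24 MHz, 46.04 MHz, 65 MHz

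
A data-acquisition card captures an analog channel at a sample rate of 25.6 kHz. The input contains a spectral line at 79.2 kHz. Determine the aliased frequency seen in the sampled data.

79.2 kHz mod fs = 2.4 kHz.
2.4 kHz ≤ fs/2 = 12.8 kHz, appears at 2.4 kHz.

2.4 kHz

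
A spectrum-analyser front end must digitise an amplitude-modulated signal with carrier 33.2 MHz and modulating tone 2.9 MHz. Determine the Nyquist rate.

72.2 MHz

AM sidebands sit at fc ± fm = 30.3 MHz and 36.1 MHz.
Highest-frequency component: 36.1 MHz.
Nyquist rate = 2 × 36.1 MHz = 72.2 MHz.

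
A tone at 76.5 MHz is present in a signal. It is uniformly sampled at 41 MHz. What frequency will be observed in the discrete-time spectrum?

76.5 MHz mod fs = 35.5 MHz.
35.5 MHz > fs/2 = 20.5 MHz, folds to fs − 35.5 MHz = 5.5 MHz.

5.5 MHz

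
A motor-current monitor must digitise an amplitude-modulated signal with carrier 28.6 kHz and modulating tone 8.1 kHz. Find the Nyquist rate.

73.4 kHz

AM sidebands sit at fc ± fm = 20.5 kHz and 36.7 kHz.
Highest-frequency component: 36.7 kHz.
Nyquist rate = 2 × 36.7 kHz = 73.4 kHz.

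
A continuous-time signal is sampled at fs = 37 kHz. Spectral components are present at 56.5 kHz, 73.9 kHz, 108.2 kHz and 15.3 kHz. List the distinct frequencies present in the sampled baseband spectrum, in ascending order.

0.1 kHz, 2.8 kHz, 15.3 kHz, 17.5 kHz

fs/2 = 18.5 kHz.
56.5 kHz mod fs = 19.5 kHz.
19.5 kHz > fs/2 = 18.5 kHz, folds to fs − 19.5 kHz = 17.5 kHz.
73.9 kHz mod fs = 36.9 kHz.
36.9 kHz > fs/2 = 18.5 kHz, folds to fs − 36.9 kHz = 0.1 kHz.
108.2 kHz mod fs = 34.2 kHz.
34.2 kHz > fs/2 = 18.5 kHz, folds to fs − 34.2 kHz = 2.8 kHz.
15.3 kHz ≤ fs/2 = 18.5 kHz, passes unchanged.
Distinct values: {0.1 kHz, 2.8 kHz, 15.3 kHz, 17.5 kHz}.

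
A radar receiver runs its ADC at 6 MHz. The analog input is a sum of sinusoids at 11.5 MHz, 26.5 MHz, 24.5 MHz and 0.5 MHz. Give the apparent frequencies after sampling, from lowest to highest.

0.5 MHz, 2.5 MHz

fs/2 = 3 MHz.
11.5 MHz mod fs = 5.5 MHz.
5.5 MHz > fs/2 = 3 MHz, folds to fs − 5.5 MHz = 0.5 MHz.
26.5 MHz mod fs = 2.5 MHz.
2.5 MHz ≤ fs/2 = 3 MHz, appears at 2.5 MHz.
24.5 MHz mod fs = 0.5 MHz.
0.5 MHz ≤ fs/2 = 3 MHz, appears at 0.5 MHz.
0.5 MHz ≤ fs/2 = 3 MHz, passes unchanged.
Distinct values: {0.5 MHz, 2.5 MHz}.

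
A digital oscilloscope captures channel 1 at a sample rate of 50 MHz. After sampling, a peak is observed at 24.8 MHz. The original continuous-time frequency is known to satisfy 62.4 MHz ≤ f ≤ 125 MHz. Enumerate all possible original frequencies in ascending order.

74.8 MHz, 75.2 MHz, 124.8 MHz

Frequencies that alias to 24.8 MHz are k·fs ± 24.8 MHz for integer k ≥ 0.
k=0: 24.8 MHz.
k=1: 25.2 MHz, 74.8 MHz.
k=2: 75.2 MHz, 124.8 MHz.
k=3: 125.2 MHz, 174.8 MHz.
Within [62.4 MHz, 125 MHz]: 74.8 MHz, 75.2 MHz, 124.8 MHz.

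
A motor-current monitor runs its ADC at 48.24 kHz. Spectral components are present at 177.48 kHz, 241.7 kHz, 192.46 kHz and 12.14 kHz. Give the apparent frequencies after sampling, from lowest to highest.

fs/2 = 24.12 kHz.
177.48 kHz mod fs = 32.76 kHz.
32.76 kHz > fs/2 = 24.12 kHz, folds to fs − 32.76 kHz = 15.48 kHz.
241.7 kHz mod fs = 0.5 kHz.
0.5 kHz ≤ fs/2 = 24.12 kHz, appears at 0.5 kHz.
192.46 kHz mod fs = 47.74 kHz.
47.74 kHz > fs/2 = 24.12 kHz, folds to fs − 47.74 kHz = 0.5 kHz.
12.14 kHz ≤ fs/2 = 24.12 kHz, passes unchanged.
Distinct values: {0.5 kHz, 12.14 kHz, 15.48 kHz}.

0.5 kHz, 12.14 kHz, 15.48 kHz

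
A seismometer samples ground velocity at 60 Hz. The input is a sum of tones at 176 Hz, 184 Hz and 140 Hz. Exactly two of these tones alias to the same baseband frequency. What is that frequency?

fs/2 = 30 Hz.
176 Hz mod fs = 56 Hz.
56 Hz > fs/2 = 30 Hz, folds to fs − 56 Hz = 4 Hz.
184 Hz mod fs = 4 Hz.
4 Hz ≤ fs/2 = 30 Hz, appears at 4 Hz.
140 Hz mod fs = 20 Hz.
20 Hz ≤ fs/2 = 30 Hz, appears at 20 Hz.
176 Hz and 184 Hz both map to 4 Hz.

4 Hz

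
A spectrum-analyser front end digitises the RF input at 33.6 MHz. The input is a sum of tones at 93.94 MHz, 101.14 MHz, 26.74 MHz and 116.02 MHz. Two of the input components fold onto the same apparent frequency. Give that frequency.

fs/2 = 16.8 MHz.
93.94 MHz mod fs = 26.74 MHz.
26.74 MHz > fs/2 = 16.8 MHz, folds to fs − 26.74 MHz = 6.86 MHz.
101.14 MHz mod fs = 0.34 MHz.
0.34 MHz ≤ fs/2 = 16.8 MHz, appears at 0.34 MHz.
26.74 MHz > fs/2 = 16.8 MHz, folds to fs − 26.74 MHz = 6.86 MHz.
116.02 MHz mod fs = 15.22 MHz.
15.22 MHz ≤ fs/2 = 16.8 MHz, appears at 15.22 MHz.
26.74 MHz and 93.94 MHz both map to 6.86 MHz.

6.86 MHz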